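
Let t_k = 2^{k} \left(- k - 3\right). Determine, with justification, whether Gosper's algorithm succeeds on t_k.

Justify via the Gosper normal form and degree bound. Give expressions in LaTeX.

Yes. s_k = 2^{k} \left(- k - 1\right).

The ratio is 2*(k + 4)/(k + 3).
So A=2 and B=1, with C=k + 3.
f must satisfy (2)·f(k+1) − (1)·f(k) = k + 3.
deg f ≤ 1 (via 0,0,1).
Coefficient equations give f(k) = k + 1.
So s_k = (B(k−1)f/C)·t_k = ((k + 1)/(k + 3))·t_k = 2**k*(-k - 1).
Δs = 2**k*(-k - 3), as required.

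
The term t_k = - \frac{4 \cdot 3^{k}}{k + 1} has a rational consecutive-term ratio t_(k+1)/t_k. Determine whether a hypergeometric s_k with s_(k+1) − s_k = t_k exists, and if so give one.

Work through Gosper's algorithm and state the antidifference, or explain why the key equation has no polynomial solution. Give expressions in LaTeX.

none — t_k is not Gosper-summable

Step 1: r(k) = 3*(k + 1)/(k + 2).
Take A(k)=3*k + 3, B(k)=k + 2, C(k)=1.
f must satisfy (3*k + 3)·f(k+1) − (k + 1)·f(k) = 1.
deg f ≤ -1 (via 1,1,0).
Bound -1 < 0, so the key equation has no polynomial solution.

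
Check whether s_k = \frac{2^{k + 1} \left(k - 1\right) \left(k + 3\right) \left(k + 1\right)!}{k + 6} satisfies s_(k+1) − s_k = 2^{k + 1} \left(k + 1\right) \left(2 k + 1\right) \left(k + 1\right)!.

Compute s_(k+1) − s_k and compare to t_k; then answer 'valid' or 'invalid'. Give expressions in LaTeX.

Invalid: residual - \frac{6 \cdot 2^{k} \left(2 k^{3} + 15 k^{2} + 18 k + 7\right) \left(k + 1\right)!}{\left(k + 6\right) \left(k + 7\right)} ≠ 0.

s_(k+1) = 2**(k + 2)*k*(k + 4)*factorial(k + 2)/(k + 7)
s_(k+1) − s_k = 2**(k + 1)*(2*k**4 + 23*k**3 + 79*k**2 + 85*k + 21)*factorial(k + 1)/((k + 6)*(k + 7))
(s_(k+1) − s_k) − t_k = -6*2**k*(2*k**3 + 15*k**2 + 18*k + 7)*factorial(k + 1)/((k + 6)*(k + 7))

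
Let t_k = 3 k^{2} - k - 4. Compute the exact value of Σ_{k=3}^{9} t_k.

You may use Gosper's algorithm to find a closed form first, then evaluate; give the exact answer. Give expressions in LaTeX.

Σ = 770

Compute t_(k+1)/t_k: get (k - 3*(k + 1)**2 + 5)/(-3*k**2 + k + 4).
Normal form (A,B,C) = (1, 1, k**2 - k/3 - 4/3).
Need (1)·f(k+1) − (1)·f(k) = k**2 - k/3 - 4/3.
From deg A=0, deg B=0, deg C=2: d=3.
Coefficient equations give f(k) = k*(k - 3)*(k + 1)/3.
Certificate R = B(k−1)f/C = k*(k - 3)/(3*k - 4) gives s_k = k*(k**2 - 2*k - 3).
Check: Δs_k = 3*k**2 - k - 4. ✓
Σ_(k=3)^(9) t_k = s_(10) − s_(3) = 770 − (0) = 770.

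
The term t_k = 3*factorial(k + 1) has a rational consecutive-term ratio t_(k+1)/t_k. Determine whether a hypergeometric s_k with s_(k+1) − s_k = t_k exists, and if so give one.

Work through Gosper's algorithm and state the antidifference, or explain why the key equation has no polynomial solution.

The ratio is k + 2.
So A=k + 2 and B=1, with C=1.
Set up (k + 2)·f(k+1) − (1)·f(k) − (1) = 0.
deg f ≤ -1 (via 1,0,0).
Negative degree bound (-1): no f exists, t_k not Gosper-summable.

not Gosper-summable; s_k does not exist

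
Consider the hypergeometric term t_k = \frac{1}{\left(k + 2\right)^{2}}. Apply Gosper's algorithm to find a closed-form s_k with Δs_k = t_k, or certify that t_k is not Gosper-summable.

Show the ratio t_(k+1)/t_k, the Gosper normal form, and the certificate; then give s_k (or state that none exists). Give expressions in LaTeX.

no hypergeometric antidifference exists

Step 1: r(k) = (k + 2)**2/(k + 3)**2.
Take A(k)=k**2 + 4*k + 4, B(k)=k**2 + 6*k + 9, C(k)=1.
Key eq: (k**2 + 4*k + 4)·f(k+1) = (k**2 + 4*k + 4)·f(k) + (1).
deg f ≤ 0 (via 2,2,0).
Generic f = c0 gives residual -1; -1 = 0 cannot hold, so t_k is not Gosper-summable.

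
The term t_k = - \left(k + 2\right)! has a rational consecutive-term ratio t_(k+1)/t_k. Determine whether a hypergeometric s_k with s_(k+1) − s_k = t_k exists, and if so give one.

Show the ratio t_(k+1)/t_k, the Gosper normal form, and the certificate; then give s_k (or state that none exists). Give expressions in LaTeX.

Step 1: r(k) = k + 3.
Take A(k)=k + 3, B(k)=1, C(k)=1.
f must satisfy (k + 3)·f(k+1) − (1)·f(k) = 1.
Bound: deg f ≤ -1.
Negative degree bound (-1): no f exists, t_k not Gosper-summable.

none — t_k is not Gosper-summable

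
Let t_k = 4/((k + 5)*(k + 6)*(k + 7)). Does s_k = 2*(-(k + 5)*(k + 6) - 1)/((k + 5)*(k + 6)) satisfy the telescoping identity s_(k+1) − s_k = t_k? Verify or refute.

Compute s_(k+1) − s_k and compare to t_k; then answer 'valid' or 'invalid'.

valid; difference matches t_k

s_(k+1) = 2*(-(k + 6)*(k + 7) - 1)/((k + 6)*(k + 7))
s_(k+1) − s_k = 4/(k**3 + 18*k**2 + 107*k + 210)
(s_(k+1) − s_k) − t_k = 0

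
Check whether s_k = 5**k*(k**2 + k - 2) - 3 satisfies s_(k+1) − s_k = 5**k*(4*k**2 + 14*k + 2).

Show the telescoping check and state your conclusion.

valid (s_(k+1) − s_k reduces to t_k)

s_(k+1) = 5**(k + 1)*(k + (k + 1)**2 - 1) - 3
s_(k+1) − s_k = 5**k*(4*k**2 + 14*k + 2)
(s_(k+1) − s_k) − t_k = 0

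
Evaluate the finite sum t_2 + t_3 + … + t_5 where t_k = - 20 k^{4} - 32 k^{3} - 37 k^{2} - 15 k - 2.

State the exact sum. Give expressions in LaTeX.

t_(k+1)/t_k = (20*k**4 + 112*k**3 + 253*k**2 + 265*k + 106)/(20*k**4 + 32*k**3 + 37*k**2 + 15*k + 2).
Gosper form: A/B · C(k+1)/C(k) with A=1, B=1, C=k**4 + 8*k**3/5 + 37*k**2/20 + 3*k/4 + 1/10.
Set up (1)·f(k+1) − (1)·f(k) − (k**4 + 8*k**3/5 + 37*k**2/20 + 3*k/4 + 1/10) = 0.
Degrees (0,0,4) ⇒ d ≤ 5.
Solve for f: f(k) = k**2*(4*k**3 - 2*k**2 + 3*k - 3)/20 (degree 5 ≤ 5).
Get s_k = R·t_k = k**2*(-4*k**3 + 2*k**2 - 3*k + 3) with R(k) = B(k−1)f(k)/C(k) = k**2*(4*k**3 - 2*k**2 + 3*k - 3)/(20*k**4 + 32*k**3 + 37*k**2 + 15*k + 2).
Verify: -20*k**4 - 32*k**3 - 37*k**2 - 15*k - 2 matches t_k.
Telescoping: Σ = s_(6) − s_(2) = -29052 − (-108) = -28944.

Σ = -28944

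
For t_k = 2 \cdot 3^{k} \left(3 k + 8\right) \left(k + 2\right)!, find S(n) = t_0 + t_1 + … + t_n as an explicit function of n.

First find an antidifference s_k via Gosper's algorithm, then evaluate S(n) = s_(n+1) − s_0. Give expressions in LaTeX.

S(n) = 6 \cdot 3^{n} \left(n + 3\right)! - 4

The ratio is 3*(k + 3)*(3*k + 11)/(3*k + 8).
Take A(k)=3*k + 9, B(k)=1, C(k)=k + 8/3.
Need (3*k + 9)·f(k+1) − (1)·f(k) = k + 8/3.
Degrees (1,0,1) ⇒ d ≤ 0.
Coefficient equations give f(k) = 1/3.
Get s_k = R·t_k = 2*3**k*factorial(k + 2) with R(k) = B(k−1)f(k)/C(k) = 1/(3*k + 8).
Check: Δs_k = 2*3**k*(3*k + 8)*factorial(k + 2). ✓
Σ_(k=0)^n t_k = s_(n+1) − s_(0) = (6*3**n*factorial(n + 3)) − (4), i.e. 6*3**n*factorial(n + 3) - 4.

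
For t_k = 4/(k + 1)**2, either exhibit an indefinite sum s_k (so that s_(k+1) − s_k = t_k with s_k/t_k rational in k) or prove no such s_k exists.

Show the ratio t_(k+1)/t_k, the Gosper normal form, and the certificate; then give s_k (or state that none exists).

not Gosper-summable; s_k does not exist

t_(k+1)/t_k = (k + 1)**2/(k + 2)**2.
A = k**2 + 2*k + 1, B = k**2 + 4*k + 4, C = 1.
Need (k**2 + 2*k + 1)·f(k+1) − (k**2 + 2*k + 1)·f(k) = 1.
Degrees (2,2,0) ⇒ d ≤ 0.
Put f(k) = c0: A·f(k+1) − B(k−1)·f(k) − C = -1; need -1 = 0 — inconsistent ⇒ no f, not summable.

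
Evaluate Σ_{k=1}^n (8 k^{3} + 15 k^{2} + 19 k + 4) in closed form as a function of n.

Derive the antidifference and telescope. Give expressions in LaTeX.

Ratio r(k) = (8*k**3 + 39*k**2 + 73*k + 46)/(8*k**3 + 15*k**2 + 19*k + 4).
Normal form (A,B,C) = (1, 1, k**3 + 15*k**2/8 + 19*k/8 + 1/2).
f must satisfy (1)·f(k+1) − (1)·f(k) = k**3 + 15*k**2/8 + 19*k/8 + 1/2.
From deg A=0, deg B=0, deg C=3: d=4.
A polynomial solution: f(k) = k*(2*k**3 + k**2 + 4*k - 3)/8.
R(k) = B(k−1)·f(k)/C(k) = k*(2*k**3 + k**2 + 4*k - 3)/(8*k**3 + 15*k**2 + 19*k + 4); s_k = R·t_k = k*(2*k**3 + k**2 + 4*k - 3).
Δs = 8*k**3 + 15*k**2 + 19*k + 4, as required.
Σ_(k=1)^n t_k = s_(n+1) − s_(1) = (2*n**4 + 9*n**3 + 19*n**2 + 16*n + 4) − (4), i.e. n*(2*n**3 + 9*n**2 + 19*n + 16).

S(n) = n \left(2 n^{3} + 9 n^{2} + 19 n + 16\right)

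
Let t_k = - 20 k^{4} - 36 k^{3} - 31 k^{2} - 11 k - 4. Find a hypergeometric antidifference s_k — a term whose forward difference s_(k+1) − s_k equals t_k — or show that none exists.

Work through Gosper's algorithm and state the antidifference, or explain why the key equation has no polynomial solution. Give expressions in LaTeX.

s_k = k \left(- 4 k^{4} + k^{3} + k^{2} + k - 3\right)

Ratio r(k) = (20*k**4 + 116*k**3 + 259*k**2 + 261*k + 102)/(20*k**4 + 36*k**3 + 31*k**2 + 11*k + 4).
Factor: A=1; B=1; C=k**4 + 9*k**3/5 + 31*k**2/20 + 11*k/20 + 1/5.
Key eq: (1)·f(k+1) = (1)·f(k) + (k**4 + 9*k**3/5 + 31*k**2/20 + 11*k/20 + 1/5).
d = 5 from the (0,0,4) case.
Coefficient equations give f(k) = k*(4*k**4 - k**3 - k**2 - k + 3)/20.
R(k) = B(k−1)·f(k)/C(k) = k*(4*k**4 - k**3 - k**2 - k + 3)/(20*k**4 + 36*k**3 + 31*k**2 + 11*k + 4); s_k = R·t_k = k*(-4*k**4 + k**3 + k**2 + k - 3).
Δs = -20*k**4 - 36*k**3 - 31*k**2 - 11*k - 4, as required.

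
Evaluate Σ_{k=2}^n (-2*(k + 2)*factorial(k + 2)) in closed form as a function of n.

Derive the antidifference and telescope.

S(n) = 48 - 2*factorial(n + 3)

The ratio is (k + 3)**2/(k + 2).
Normal form (A,B,C) = (k + 3, 1, k + 2).
f must satisfy (k + 3)·f(k+1) − (1)·f(k) = k + 2.
deg f ≤ 0 (via 1,0,1).
Coefficient equations give f(k) = 1.
So s_k = (B(k−1)f/C)·t_k = (1/(k + 2))·t_k = -2*factorial(k + 2).
Δs = -2*(k + 2)*factorial(k + 2), as required.
Σ_(k=2)^n t_k = s_(n+1) − s_(2) = (-2*factorial(n + 3)) − (-48), i.e. 48 - 2*factorial(n + 3).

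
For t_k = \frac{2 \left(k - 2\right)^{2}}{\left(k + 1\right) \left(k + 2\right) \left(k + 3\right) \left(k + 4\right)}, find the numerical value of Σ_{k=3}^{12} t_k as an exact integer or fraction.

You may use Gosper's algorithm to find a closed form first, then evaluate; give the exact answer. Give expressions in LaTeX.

t_(k+1)/t_k = (k - 1)**2*(k + 1)/((k - 2)**2*(k + 5)).
So A=k + 1 and B=k + 5, with C=k**2 - 4*k + 4.
Solve (k + 1)·f(k+1) − (k + 4)·f(k) = k**2 - 4*k + 4.
deg f ≤ 3 (via 1,1,2).
A polynomial solution: f(k) = k*(k**2 + 2*k + 13)/4.
So s_k = (B(k−1)f/C)·t_k = (k*(k + 4)*(k**2 + 2*k + 13)/(4*(k - 2)**2))·t_k = k*(k**2 + 2*k + 13)/(2*(k**3 + 6*k**2 + 11*k + 6)).
Verify: 2*(k**2 - 4*k + 4)/(k**4 + 10*k**3 + 35*k**2 + 50*k + 24) matches t_k.
Sum = s_(13) − s_(3); s_(13) = 169/420, s_(3) = 7/20 ⇒ 11/210.

Σ = 11/210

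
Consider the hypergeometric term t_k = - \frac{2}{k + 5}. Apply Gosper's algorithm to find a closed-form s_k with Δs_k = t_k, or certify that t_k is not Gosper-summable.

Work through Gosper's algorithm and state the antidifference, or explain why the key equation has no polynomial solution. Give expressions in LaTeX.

none — t_k is not Gosper-summable

r(k) = (k + 5)/(k + 6) after simplifying.
Take A(k)=k + 5, B(k)=k + 6, C(k)=1.
Set up (k + 5)·f(k+1) − (k + 5)·f(k) − (1) = 0.
From deg A=1, deg B=1, deg C=0: d=0.
Put f(k) = c0: A·f(k+1) − B(k−1)·f(k) − C = -1; need -1 = 0 — inconsistent ⇒ no f, not summable.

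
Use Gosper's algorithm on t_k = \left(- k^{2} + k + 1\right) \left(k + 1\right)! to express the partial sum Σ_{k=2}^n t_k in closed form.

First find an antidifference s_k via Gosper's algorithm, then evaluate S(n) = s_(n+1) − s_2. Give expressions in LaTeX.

Step 1: r(k) = (k + 2)*(k - (k + 1)**2 + 2)/(-k**2 + k + 1).
A = k + 2, B = 1, C = k**2 - k - 1.
Solve (k + 2)·f(k+1) − (1)·f(k) = k**2 - k - 1.
deg f ≤ 1 (via 1,0,2).
Coefficient equations give f(k) = k - 3.
Certificate R = B(k−1)f/C = (k - 3)/(k**2 - k - 1) gives s_k = -(k - 3)*factorial(k + 1).
Δs = (-k**2 + k + 1)*factorial(k + 1), as required.
s_(n+1) = -(n - 2)*factorial(n + 2) and s_(2) = 6, so S(n) = -n*factorial(n + 2) + 2*factorial(n + 2) - 6.

S(n) = - n \left(n + 2\right)! + 2 \left(n + 2\right)! - 6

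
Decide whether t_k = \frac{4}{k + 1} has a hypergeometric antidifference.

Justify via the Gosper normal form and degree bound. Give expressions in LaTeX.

t_(k+1)/t_k = (k + 1)/(k + 2).
Gosper form: A/B · C(k+1)/C(k) with A=k + 1, B=k + 2, C=1.
Solve (k + 1)·f(k+1) − (k + 1)·f(k) = 1.
Degrees (1,1,0) ⇒ d ≤ 0.
Generic f = c0 gives residual -1; -1 = 0 cannot hold, so t_k is not Gosper-summable.

No. Not Gosper-summable.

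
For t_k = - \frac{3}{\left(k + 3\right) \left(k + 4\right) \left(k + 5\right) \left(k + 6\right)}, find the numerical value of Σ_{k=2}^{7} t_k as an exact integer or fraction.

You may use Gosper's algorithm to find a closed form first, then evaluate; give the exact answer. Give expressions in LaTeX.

Σ = -251/60060

Ratio r(k) = (k + 3)/(k + 7).
So A=k + 3 and B=k + 7, with C=1.
Need (k + 3)·f(k+1) − (k + 6)·f(k) = 1.
Degrees (1,1,0) ⇒ d ≤ 3.
A polynomial solution: f(k) = k*(k**2 + 12*k + 47)/180.
So s_k = (B(k−1)f/C)·t_k = (k*(k + 6)*(k**2 + 12*k + 47)/180)·t_k = k*(-k**2 - 12*k - 47)/(60*(k + 3)*(k + 4)*(k + 5)).
Δs = -3/(k**4 + 18*k**3 + 119*k**2 + 342*k + 360), as required.
Σ_(k=2)^(7) t_k = s_(8) − s_(2) = -23/1430 − (-1/84) = -251/60060.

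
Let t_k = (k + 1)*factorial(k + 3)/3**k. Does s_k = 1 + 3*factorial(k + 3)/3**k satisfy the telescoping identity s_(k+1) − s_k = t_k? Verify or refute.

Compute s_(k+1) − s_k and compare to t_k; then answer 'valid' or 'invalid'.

Valid: the claim telescopes to t_k.

s_(k+1) = 3*3**(-k - 1)*factorial(k + 4) + 1
s_(k+1) − s_k = (k + 1)*factorial(k + 3)/3**k
(s_(k+1) − s_k) − t_k = 0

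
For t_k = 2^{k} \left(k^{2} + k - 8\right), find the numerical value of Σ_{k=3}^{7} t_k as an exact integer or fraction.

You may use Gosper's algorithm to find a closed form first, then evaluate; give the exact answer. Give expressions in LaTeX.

The ratio is 2*(k**2 + 3*k - 6)/(k**2 + k - 8).
Normal form (A,B,C) = (2, 1, k**2 + k - 8).
Need (2)·f(k+1) − (1)·f(k) = k**2 + k - 8.
deg f ≤ 2 (via 0,0,2).
Match coefficients ⇒ f(k) = (k - 4)*(k + 1).
Certificate R = B(k−1)f/C = (k - 4)*(k + 1)/(k**2 + k - 8) gives s_k = 2**k*(k**2 - 3*k - 4).
Δs = 2**k*(k**2 + k - 8), as required.
Sum = s_(8) − s_(3); s_(8) = 9216, s_(3) = -32 ⇒ 9248.

Σ = 9248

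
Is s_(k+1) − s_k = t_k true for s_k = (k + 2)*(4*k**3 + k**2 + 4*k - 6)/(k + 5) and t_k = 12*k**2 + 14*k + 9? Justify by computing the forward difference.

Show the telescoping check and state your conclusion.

s_(k+1) = (k + 3)*(4*k + 4*(k + 1)**3 + (k + 1)**2 - 2)/(k + 6)
s_(k+1) − s_k = (12*k**4 + 122*k**3 + 304*k**2 + 294*k + 117)/(k**2 + 11*k + 30)
(s_(k+1) − s_k) − t_k = 3*(-8*k**3 - 73*k**2 - 75*k - 51)/(k**2 + 11*k + 30)

Invalid: residual 3*(-8*k**3 - 73*k**2 - 75*k - 51)/(k**2 + 11*k + 30) ≠ 0.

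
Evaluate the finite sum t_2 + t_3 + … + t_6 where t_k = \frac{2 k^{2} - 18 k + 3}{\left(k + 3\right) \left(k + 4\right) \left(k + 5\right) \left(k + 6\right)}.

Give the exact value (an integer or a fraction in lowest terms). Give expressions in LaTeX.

r(k) = -(k + 3)*(18*k - 2*(k + 1)**2 + 15)/((k + 7)*(2*k**2 - 18*k + 3)) after simplifying.
Factor: A=k + 3; B=k + 7; C=k**2 - 9*k + 3/2.
Set up (k + 3)·f(k+1) − (k + 6)·f(k) − (k**2 - 9*k + 3/2) = 0.
d = 3 from the (1,1,2) case.
Coefficient equations give f(k) = k*(k**2 - 108*k + 167)/120.
Then R = B(k−1)f/C = k*(k + 6)*(k**2 - 108*k + 167)/(60*(2*k**2 - 18*k + 3)), so s_k = R(k)·t_k = k*(k**2 - 108*k + 167)/(60*(k + 3)*(k + 4)*(k + 5)).
Check: Δs_k = (2*k**2 - 18*k + 3)/(k**4 + 18*k**3 + 119*k**2 + 342*k + 360). ✓
Telescoping: Σ = s_(7) − s_(2) = -21/440 − (-1/140) = -25/616.

Σ = -25/616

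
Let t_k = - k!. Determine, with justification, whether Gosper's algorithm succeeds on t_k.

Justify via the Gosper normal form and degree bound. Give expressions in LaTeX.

No — key equation has no polynomial f.

Compute t_(k+1)/t_k: get k + 1.
Normal form (A,B,C) = (k + 1, 1, 1).
Key eq: (k + 1)·f(k+1) = (1)·f(k) + (1).
d = -1 from the (1,0,0) case.
Negative degree bound (-1): no f exists, t_k not Gosper-summable.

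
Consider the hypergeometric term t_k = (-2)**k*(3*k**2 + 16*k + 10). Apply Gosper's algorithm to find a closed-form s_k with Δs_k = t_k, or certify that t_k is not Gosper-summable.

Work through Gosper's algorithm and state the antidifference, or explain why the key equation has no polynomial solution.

s_k = (-2)**k*k*(-k - 4)

Step 1: r(k) = 2*(-3*k**2 - 22*k - 29)/(3*k**2 + 16*k + 10).
Gosper form: A/B · C(k+1)/C(k) with A=-2, B=1, C=k**2 + 16*k/3 + 10/3.
Solve (-2)·f(k+1) − (1)·f(k) = k**2 + 16*k/3 + 10/3.
d = 2 from the (0,0,2) case.
Solving with deg f ≤ 2: f(k) = -k*(k + 4)/3.
R(k) = B(k−1)·f(k)/C(k) = -k*(k + 4)/(3*k**2 + 16*k + 10); s_k = R·t_k = (-2)**k*k*(-k - 4).
Check: Δs_k = (-2)**k*(3*k**2 + 16*k + 10). ✓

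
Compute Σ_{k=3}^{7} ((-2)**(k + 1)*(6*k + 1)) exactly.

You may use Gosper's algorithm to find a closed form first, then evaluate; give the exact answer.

Step 1: r(k) = 2*(-6*k - 7)/(6*k + 1).
So A=-2 and B=1, with C=k + 1/6.
Solve (-2)·f(k+1) − (1)·f(k) = k + 1/6.
Bound: deg f ≤ 1.
A polynomial solution: f(k) = -(2*k - 1)/6.
So s_k = (B(k−1)f/C)·t_k = (-(2*k - 1)/(6*k + 1))·t_k = (-2)**(k + 1)*(1 - 2*k).
Check: Δs_k = (-2)**(k + 1)*(6*k + 1). ✓
Telescoping: Σ = s_(8) − s_(3) = 7680 − (-80) = 7760.

Σ = 7760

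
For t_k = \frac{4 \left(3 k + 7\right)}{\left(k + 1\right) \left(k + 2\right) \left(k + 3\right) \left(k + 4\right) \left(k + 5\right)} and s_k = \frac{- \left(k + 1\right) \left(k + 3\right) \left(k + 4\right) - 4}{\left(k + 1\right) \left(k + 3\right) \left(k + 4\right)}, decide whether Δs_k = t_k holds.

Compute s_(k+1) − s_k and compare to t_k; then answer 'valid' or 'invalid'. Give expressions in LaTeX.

s_(k+1) = (-(k + 2)*(k + 4)*(k + 5) - 4)/((k + 2)*(k + 4)*(k + 5))
s_(k+1) − s_k = 4*(3*k + 7)/(k**5 + 15*k**4 + 85*k**3 + 225*k**2 + 274*k + 120)
(s_(k+1) − s_k) − t_k = 0

Valid — Δs_k = t_k.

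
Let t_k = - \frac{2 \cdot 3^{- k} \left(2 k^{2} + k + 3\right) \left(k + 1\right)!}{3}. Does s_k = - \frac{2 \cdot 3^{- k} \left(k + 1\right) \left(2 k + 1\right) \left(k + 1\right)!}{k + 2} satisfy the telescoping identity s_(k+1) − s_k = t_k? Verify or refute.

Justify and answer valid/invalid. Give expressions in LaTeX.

s_(k+1) = -2*(k + 2)*(2*k + 3)*factorial(k + 2)/(3*3**k*(k + 3))
s_(k+1) − s_k = -2*(2*k**4 + 9*k**3 + 15*k**2 + 22*k + 15)*factorial(k + 1)/(3*3**k*(k + 2)*(k + 3))
(s_(k+1) − s_k) − t_k = 2*(2*k**3 + 5*k**2 - k + 3)*factorial(k + 1)/(3*3**k*(k + 2)*(k + 3))

Invalid: residual \frac{2 \cdot 3^{- k} \left(2 k^{3} + 5 k^{2} - k + 3\right) \left(k + 1\right)!}{3 \left(k + 2\right) \left(k + 3\right)} ≠ 0.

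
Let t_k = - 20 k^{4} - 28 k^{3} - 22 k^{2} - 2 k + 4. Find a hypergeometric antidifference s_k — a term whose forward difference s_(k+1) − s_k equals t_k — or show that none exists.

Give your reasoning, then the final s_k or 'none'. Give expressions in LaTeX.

s_k = k \left(- 4 k^{4} + 3 k^{3} + 3 k + 2\right)

Compute t_(k+1)/t_k: get (10*k**4 + 54*k**3 + 113*k**2 + 105*k + 34)/(10*k**4 + 14*k**3 + 11*k**2 + k - 2).
Normal form (A,B,C) = (1, 1, k**4 + 7*k**3/5 + 11*k**2/10 + k/10 - 1/5).
Set up (1)·f(k+1) − (1)·f(k) − (k**4 + 7*k**3/5 + 11*k**2/10 + k/10 - 1/5) = 0.
From deg A=0, deg B=0, deg C=4: d=5.
Match coefficients ⇒ f(k) = k*(4*k**4 - 3*k**3 - 3*k - 2)/20.
So s_k = (B(k−1)f/C)·t_k = (k*(4*k**4 - 3*k**3 - 3*k - 2)/(2*(10*k**4 + 14*k**3 + 11*k**2 + k - 2)))·t_k = k*(-4*k**4 + 3*k**3 + 3*k + 2).
Δs = -20*k**4 - 28*k**3 - 22*k**2 - 2*k + 4, as required.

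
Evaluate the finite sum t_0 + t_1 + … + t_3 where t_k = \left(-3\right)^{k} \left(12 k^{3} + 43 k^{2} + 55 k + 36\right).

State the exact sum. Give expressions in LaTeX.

Σ = -21300

Compute t_(k+1)/t_k: get 3*(-12*k**3 - 79*k**2 - 177*k - 146)/(12*k**3 + 43*k**2 + 55*k + 36).
So A=-3 and B=1, with C=k**3 + 43*k**2/12 + 55*k/12 + 3.
Solve (-3)·f(k+1) − (1)·f(k) = k**3 + 43*k**2/12 + 55*k/12 + 3.
d = 3 from the (0,0,3) case.
Match coefficients ⇒ f(k) = -(3*k**3 + 4*k**2 + k + 3)/12.
R(k) = B(k−1)·f(k)/C(k) = -(3*k**3 + 4*k**2 + k + 3)/(12*k**3 + 43*k**2 + 55*k + 36); s_k = R·t_k = (-3)**k*(-3*k**3 - 4*k**2 - k - 3).
Verify: (-3)**k*(12*k**3 + 43*k**2 + 55*k + 36) matches t_k.
Telescoping: Σ = s_(4) − s_(0) = -21303 − (-3) = -21300.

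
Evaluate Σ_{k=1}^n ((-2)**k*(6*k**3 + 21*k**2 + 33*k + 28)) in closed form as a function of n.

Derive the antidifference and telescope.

S(n) = 4*(-2)**n*n**3 + 18*(-2)**n*n**2 + 30*(-2)**n*n + 24*(-2)**n - 24

Ratio r(k) = 2*(-6*k**3 - 39*k**2 - 93*k - 88)/(6*k**3 + 21*k**2 + 33*k + 28).
Gosper form: A/B · C(k+1)/C(k) with A=-2, B=1, C=k**3 + 7*k**2/2 + 11*k/2 + 14/3.
Solve (-2)·f(k+1) − (1)·f(k) = k**3 + 7*k**2/2 + 11*k/2 + 14/3.
From deg A=0, deg B=0, deg C=3: d=3.
Coefficient equations give f(k) = -(2*k**3 + 3*k**2 + 3*k + 4)/6.
Then R = B(k−1)f/C = -(2*k**3 + 3*k**2 + 3*k + 4)/(6*k**3 + 21*k**2 + 33*k + 28), so s_k = R(k)·t_k = (-2)**k*(-2*k**3 - 3*k**2 - 3*k - 4).
s_(k+1) − s_k = (-2)**k*(6*k**3 + 21*k**2 + 33*k + 28) = t_k.
Evaluate: s_(n+1) = 2*(-2)**n*(2*n**3 + 9*n**2 + 15*n + 12); subtract s_(1) = 24 ⇒ S(n) = 4*(-2)**n*n**3 + 18*(-2)**n*n**2 + 30*(-2)**n*n + 24*(-2)**n - 24.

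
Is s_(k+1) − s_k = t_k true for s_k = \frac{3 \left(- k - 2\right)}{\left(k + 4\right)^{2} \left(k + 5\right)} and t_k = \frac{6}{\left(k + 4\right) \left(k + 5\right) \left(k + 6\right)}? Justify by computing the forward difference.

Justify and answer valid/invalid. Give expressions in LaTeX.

Invalid: residual \frac{6 \left(- 3 k - 14\right)}{k^{5} + 24 k^{4} + 229 k^{3} + 1086 k^{2} + 2560 k + 2400} ≠ 0.

s_(k+1) = 3*(-k - 3)/((k + 5)**2*(k + 6))
s_(k+1) − s_k = 6*(k**2 + 6*k + 6)/(k**5 + 24*k**4 + 229*k**3 + 1086*k**2 + 2560*k + 2400)
(s_(k+1) − s_k) − t_k = 6*(-3*k - 14)/(k**5 + 24*k**4 + 229*k**3 + 1086*k**2 + 2560*k + 2400)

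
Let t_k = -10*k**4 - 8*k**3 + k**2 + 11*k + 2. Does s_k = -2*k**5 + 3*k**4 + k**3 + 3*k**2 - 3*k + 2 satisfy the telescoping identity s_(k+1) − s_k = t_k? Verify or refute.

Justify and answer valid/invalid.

s_(k+1) = -2*k**5 - 7*k**4 - 7*k**3 + 4*k**2 + 8*k + 4
s_(k+1) − s_k = -10*k**4 - 8*k**3 + k**2 + 11*k + 2
(s_(k+1) − s_k) − t_k = 0

valid; difference matches t_k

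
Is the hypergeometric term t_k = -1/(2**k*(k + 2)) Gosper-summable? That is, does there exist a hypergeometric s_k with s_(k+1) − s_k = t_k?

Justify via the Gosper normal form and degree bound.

No. Not Gosper-summable.

Step 1: r(k) = (k + 2)/(2*(k + 3)).
Gosper form: A/B · C(k+1)/C(k) with A=k/2 + 1, B=k + 3, C=1.
Solve (k/2 + 1)·f(k+1) − (k + 2)·f(k) = 1.
Degrees (1,1,0) ⇒ d ≤ -1.
Bound -1 < 0, so the key equation has no polynomial solution.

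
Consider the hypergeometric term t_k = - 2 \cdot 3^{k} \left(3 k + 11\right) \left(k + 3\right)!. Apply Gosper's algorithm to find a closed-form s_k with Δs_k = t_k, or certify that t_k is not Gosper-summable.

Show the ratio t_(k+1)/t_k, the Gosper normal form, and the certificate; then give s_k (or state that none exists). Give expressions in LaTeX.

s_k = - 2 \cdot 3^{k} \left(k + 3\right)!

Ratio r(k) = 3*(k + 4)*(3*k + 14)/(3*k + 11).
Normal form (A,B,C) = (3*k + 12, 1, k + 11/3).
Solve (3*k + 12)·f(k+1) − (1)·f(k) = k + 11/3.
Bound: deg f ≤ 0.
Solve for f: f(k) = 1/3 (degree 0 ≤ 0).
So s_k = (B(k−1)f/C)·t_k = (1/(3*k + 11))·t_k = -2*3**k*factorial(k + 3).
Verify: -2*3**k*(3*k + 11)*factorial(k + 3) matches t_k.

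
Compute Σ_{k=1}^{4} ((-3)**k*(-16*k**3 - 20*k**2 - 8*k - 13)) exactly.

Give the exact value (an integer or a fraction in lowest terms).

Σ = -96948

The ratio is 3*(-16*k**3 - 68*k**2 - 96*k - 57)/(16*k**3 + 20*k**2 + 8*k + 13).
Gosper form: A/B · C(k+1)/C(k) with A=-3, B=1, C=k**3 + 5*k**2/4 + k/2 + 13/16.
Solve (-3)·f(k+1) − (1)·f(k) = k**3 + 5*k**2/4 + k/2 + 13/16.
Bound: deg f ≤ 3.
Solving with deg f ≤ 3: f(k) = -(4*k**3 - 4*k**2 - k + 4)/16.
Then R = B(k−1)f/C = -(4*k**3 - 4*k**2 - k + 4)/(16*k**3 + 20*k**2 + 8*k + 13), so s_k = R(k)·t_k = (-3)**k*(4*k**3 - 4*k**2 - k + 4).
s_(k+1) − s_k = (-3)**k*(-16*k**3 - 20*k**2 - 8*k - 13) = t_k.
Sum = s_(5) − s_(1); s_(5) = -96957, s_(1) = -9 ⇒ -96948.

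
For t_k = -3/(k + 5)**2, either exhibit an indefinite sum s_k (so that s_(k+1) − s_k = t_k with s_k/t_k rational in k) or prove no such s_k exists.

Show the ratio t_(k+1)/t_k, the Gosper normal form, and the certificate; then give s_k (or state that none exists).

Ratio r(k) = (k + 5)**2/(k + 6)**2.
A = k**2 + 10*k + 25, B = k**2 + 12*k + 36, C = 1.
f must satisfy (k**2 + 10*k + 25)·f(k+1) − (k**2 + 10*k + 25)·f(k) = 1.
Degrees (2,2,0) ⇒ d ≤ 0.
Put f(k) = c0: A·f(k+1) − B(k−1)·f(k) − C = -1; need -1 = 0 — inconsistent ⇒ no f, not summable.

none — t_k is not Gosper-summable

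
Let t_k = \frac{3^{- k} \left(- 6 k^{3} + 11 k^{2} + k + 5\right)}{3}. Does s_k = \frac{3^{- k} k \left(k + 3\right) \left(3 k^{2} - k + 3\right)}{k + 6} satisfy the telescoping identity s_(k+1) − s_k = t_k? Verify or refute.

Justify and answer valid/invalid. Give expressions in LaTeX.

Invalid: residual \frac{2 \cdot 3^{- k} \left(3 k^{4} + 17 k^{3} - 35 k^{2} - k - 15\right)}{k^{2} + 13 k + 42} ≠ 0.

s_(k+1) = (k + 1)*(k + 4)*(-k + 3*(k + 1)**2 + 2)/(3*3**k*(k + 7))
s_(k+1) − s_k = (-6*k**5 - 49*k**4 - 6*k**3 + 270*k**2 + 101*k + 120)/(3*3**k*(k**2 + 13*k + 42))
(s_(k+1) − s_k) − t_k = 2*(3*k**4 + 17*k**3 - 35*k**2 - k - 15)/(3**k*(k**2 + 13*k + 42))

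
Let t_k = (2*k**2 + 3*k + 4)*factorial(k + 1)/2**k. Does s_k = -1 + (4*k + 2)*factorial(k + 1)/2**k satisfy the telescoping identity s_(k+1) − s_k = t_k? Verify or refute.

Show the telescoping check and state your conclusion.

Valid — Δs_k = t_k.

s_(k+1) = 2**(-k - 1)*(4*k + 6)*factorial(k + 2) - 1
s_(k+1) − s_k = (2*k**2 + 3*k + 4)*factorial(k + 1)/2**k
(s_(k+1) − s_k) − t_k = 0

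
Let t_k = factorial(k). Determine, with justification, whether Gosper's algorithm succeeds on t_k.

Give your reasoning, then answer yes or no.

No; the degree bound rules out any f.

Step 1: r(k) = k + 1.
Normal form (A,B,C) = (k + 1, 1, 1).
Solve (k + 1)·f(k+1) − (1)·f(k) = 1.
From deg A=1, deg B=0, deg C=0: d=-1.
Bound -1 < 0, so the key equation has no polynomial solution.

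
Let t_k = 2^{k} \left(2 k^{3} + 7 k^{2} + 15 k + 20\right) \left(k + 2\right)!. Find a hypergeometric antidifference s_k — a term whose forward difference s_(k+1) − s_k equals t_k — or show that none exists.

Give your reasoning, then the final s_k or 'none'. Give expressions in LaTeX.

s_k = 2^{k} \left(k^{2} - k + 4\right) \left(k + 2\right)!

Step 1: r(k) = 2*(2*k**4 + 19*k**3 + 74*k**2 + 149*k + 132)/(2*k**3 + 7*k**2 + 15*k + 20).
Gosper form: A/B · C(k+1)/C(k) with A=2*k + 6, B=1, C=k**3 + 7*k**2/2 + 15*k/2 + 10.
Key eq: (2*k + 6)·f(k+1) = (1)·f(k) + (k**3 + 7*k**2/2 + 15*k/2 + 10).
Degrees (1,0,3) ⇒ d ≤ 2.
A polynomial solution: f(k) = (k**2 - k + 4)/2.
Get s_k = R·t_k = 2**k*(k**2 - k + 4)*factorial(k + 2) with R(k) = B(k−1)f(k)/C(k) = (k**2 - k + 4)/(2*k**3 + 7*k**2 + 15*k + 20).
s_(k+1) − s_k = 2**k*(2*k**3 + 7*k**2 + 15*k + 20)*factorial(k + 2) = t_k.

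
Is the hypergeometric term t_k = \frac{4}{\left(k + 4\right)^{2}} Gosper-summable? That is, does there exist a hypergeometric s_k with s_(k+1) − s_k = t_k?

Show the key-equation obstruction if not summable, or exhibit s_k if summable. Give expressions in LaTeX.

r(k) = (k + 4)**2/(k + 5)**2 after simplifying.
Gosper form: A/B · C(k+1)/C(k) with A=k**2 + 8*k + 16, B=k**2 + 10*k + 25, C=1.
Set up (k**2 + 8*k + 16)·f(k+1) − (k**2 + 8*k + 16)·f(k) − (1) = 0.
From deg A=2, deg B=2, deg C=0: d=0.
Generic f = c0 gives residual -1; -1 = 0 cannot hold, so t_k is not Gosper-summable.

No — key equation has no polynomial f.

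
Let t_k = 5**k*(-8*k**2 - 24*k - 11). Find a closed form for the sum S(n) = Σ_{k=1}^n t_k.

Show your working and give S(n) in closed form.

t_(k+1)/t_k = 5*(8*k**2 + 40*k + 43)/(8*k**2 + 24*k + 11).
Normal form (A,B,C) = (5, 1, k**2 + 3*k + 11/8).
Set up (5)·f(k+1) − (1)·f(k) − (k**2 + 3*k + 11/8) = 0.
Bound: deg f ≤ 2.
Coefficient equations give f(k) = (k + 1)*(2*k - 1)/8.
Certificate R = B(k−1)f/C = (k + 1)*(2*k - 1)/(8*k**2 + 24*k + 11) gives s_k = 5**k*(-2*k**2 - k + 1).
s_(k+1) − s_k = 5**k*(-8*k**2 - 24*k - 11) = t_k.
Evaluate: s_(n+1) = 5**(n + 1)*(-2*n**2 - 5*n - 2); subtract s_(1) = -10 ⇒ S(n) = -10*5**n*n**2 - 25*5**n*n - 10*5**n + 10.

S(n) = -10*5**n*n**2 - 25*5**n*n - 10*5**n + 10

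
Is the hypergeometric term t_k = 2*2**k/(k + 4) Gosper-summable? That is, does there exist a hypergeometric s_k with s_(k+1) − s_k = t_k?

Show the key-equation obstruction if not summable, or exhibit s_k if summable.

Compute t_(k+1)/t_k: get 2*(k + 4)/(k + 5).
A = 2*k + 8, B = k + 5, C = 1.
Solve (2*k + 8)·f(k+1) − (k + 4)·f(k) = 1.
deg f ≤ -1 (via 1,1,0).
d = -1 < 0 ⇒ no nonzero polynomial f; not summable.

No — t_k has no hypergeometric antidifference.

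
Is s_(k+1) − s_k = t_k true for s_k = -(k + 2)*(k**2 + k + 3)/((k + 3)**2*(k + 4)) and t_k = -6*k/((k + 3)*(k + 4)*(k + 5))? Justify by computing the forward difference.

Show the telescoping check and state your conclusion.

Invalid: residual (-k**3 + 10*k - 15)/(k**5 + 19*k**4 + 143*k**3 + 533*k**2 + 984*k + 720) ≠ 0.

s_(k+1) = -(k + 3)*(k + (k + 1)**2 + 4)/((k + 4)**2*(k + 5))
s_(k+1) − s_k = (-7*k**3 - 42*k**2 - 62*k - 15)/(k**5 + 19*k**4 + 143*k**3 + 533*k**2 + 984*k + 720)
(s_(k+1) − s_k) − t_k = (-k**3 + 10*k - 15)/(k**5 + 19*k**4 + 143*k**3 + 533*k**2 + 984*k + 720)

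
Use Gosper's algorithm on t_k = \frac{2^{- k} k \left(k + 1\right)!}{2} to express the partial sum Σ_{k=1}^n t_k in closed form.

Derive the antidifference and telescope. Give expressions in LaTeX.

Step 1: r(k) = (k + 1)*(k + 2)/(2*k).
A = k/2 + 1, B = 1, C = k.
Need (k/2 + 1)·f(k+1) − (1)·f(k) = k.
deg f ≤ 0 (via 1,0,1).
A polynomial solution: f(k) = 2.
Get s_k = R·t_k = factorial(k + 1)/2**k with R(k) = B(k−1)f(k)/C(k) = 2/k.
Δs = k*factorial(k + 1)/(2*2**k), as required.
Telescope: S(n) = s_(n+1) − s_(1) = 2**(-n - 1)*factorial(n + 2) − (1) = -1 + factorial(n + 2)/(2*2**n).

S(n) = -1 + \frac{2^{- n} \left(n + 2\right)!}{2}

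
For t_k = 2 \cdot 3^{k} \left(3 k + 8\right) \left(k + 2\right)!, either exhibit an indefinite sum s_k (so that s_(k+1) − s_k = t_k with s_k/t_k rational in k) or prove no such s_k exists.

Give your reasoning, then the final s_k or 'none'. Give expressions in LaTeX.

Compute t_(k+1)/t_k: get 3*(k + 3)*(3*k + 11)/(3*k + 8).
Take A(k)=3*k + 9, B(k)=1, C(k)=k + 8/3.
f must satisfy (3*k + 9)·f(k+1) − (1)·f(k) = k + 8/3.
Degrees (1,0,1) ⇒ d ≤ 0.
A polynomial solution: f(k) = 1/3.
Certificate R = B(k−1)f/C = 1/(3*k + 8) gives s_k = 2*3**k*factorial(k + 2).
Δs = 2*3**k*(3*k + 8)*factorial(k + 2), as required.

s_k = 2 \cdot 3^{k} \left(k + 2\right)!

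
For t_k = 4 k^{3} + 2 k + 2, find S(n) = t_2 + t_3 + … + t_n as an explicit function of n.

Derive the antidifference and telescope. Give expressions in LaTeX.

S(n) = n^{4} + 2 n^{3} + 2 n^{2} + 3 n - 8

r(k) = (k + 2*(k + 1)**3 + 2)/(2*k**3 + k + 1) after simplifying.
Take A(k)=1, B(k)=1, C(k)=k**3 + k/2 + 1/2.
Solve (1)·f(k+1) − (1)·f(k) = k**3 + k/2 + 1/2.
d = 4 from the (0,0,3) case.
Match coefficients ⇒ f(k) = k*(k**3 - 2*k**2 + 2*k + 1)/4.
Certificate R = B(k−1)f/C = k*(k**3 - 2*k**2 + 2*k + 1)/(2*(2*k**3 + k + 1)) gives s_k = k*(k**3 - 2*k**2 + 2*k + 1).
Check: Δs_k = 4*k**3 + 2*k + 2. ✓
Evaluate: s_(n+1) = n**4 + 2*n**3 + 2*n**2 + 3*n + 2; subtract s_(2) = 10 ⇒ S(n) = n**4 + 2*n**3 + 2*n**2 + 3*n - 8.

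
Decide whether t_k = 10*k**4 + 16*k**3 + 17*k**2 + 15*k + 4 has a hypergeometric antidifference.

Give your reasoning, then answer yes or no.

t_(k+1)/t_k = (10*k**4 + 56*k**3 + 125*k**2 + 137*k + 62)/(10*k**4 + 16*k**3 + 17*k**2 + 15*k + 4).
Normal form (A,B,C) = (1, 1, k**4 + 8*k**3/5 + 17*k**2/10 + 3*k/2 + 2/5).
Solve (1)·f(k+1) − (1)·f(k) = k**4 + 8*k**3/5 + 17*k**2/10 + 3*k/2 + 2/5.
From deg A=0, deg B=0, deg C=4: d=5.
Coefficient equations give f(k) = k*(k + 1)*(2*k**3 - 3*k**2 + 4*k - 1)/10.
Then R = B(k−1)f/C = k*(2*k**3 - 3*k**2 + 4*k - 1)/(10*k**3 + 6*k**2 + 11*k + 4), so s_k = R(k)·t_k = k*(2*k**4 - k**3 + k**2 + 3*k - 1).
Δs = 10*k**4 + 16*k**3 + 17*k**2 + 15*k + 4, as required.

Yes. s_k = k*(2*k**4 - k**3 + k**2 + 3*k - 1).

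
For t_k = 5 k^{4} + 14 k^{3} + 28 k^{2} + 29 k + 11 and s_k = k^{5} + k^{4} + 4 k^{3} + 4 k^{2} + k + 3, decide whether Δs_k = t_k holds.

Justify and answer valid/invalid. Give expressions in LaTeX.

s_(k+1) = k**5 + 6*k**4 + 18*k**3 + 32*k**2 + 30*k + 14
s_(k+1) − s_k = 5*k**4 + 14*k**3 + 28*k**2 + 29*k + 11
(s_(k+1) − s_k) − t_k = 0

Valid: the claim telescopes to t_k.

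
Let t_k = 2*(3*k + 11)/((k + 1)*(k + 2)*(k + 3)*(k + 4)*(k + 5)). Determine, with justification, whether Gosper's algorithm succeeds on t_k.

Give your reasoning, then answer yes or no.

t_(k+1)/t_k = (k + 1)*(3*k + 14)/((k + 6)*(3*k + 11)).
So A=k + 1 and B=k + 6, with C=k + 11/3.
Set up (k + 1)·f(k+1) − (k + 5)·f(k) − (k + 11/3) = 0.
From deg A=1, deg B=1, deg C=1: d=4.
Solve for f: f(k) = k*(k + 3)*(k**2 + 7*k + 14)/24 (degree 4 ≤ 4).
So s_k = (B(k−1)f/C)·t_k = (k*(k + 3)*(k + 5)*(k**2 + 7*k + 14)/(8*(3*k + 11)))·t_k = k*(k**2 + 7*k + 14)/(4*(k**3 + 7*k**2 + 14*k + 8)).
s_(k+1) − s_k = 2*(3*k + 11)/(k**5 + 15*k**4 + 85*k**3 + 225*k**2 + 274*k + 120) = t_k.

Yes. s_k = k*(k**2 + 7*k + 14)/(4*(k**3 + 7*k**2 + 14*k + 8)).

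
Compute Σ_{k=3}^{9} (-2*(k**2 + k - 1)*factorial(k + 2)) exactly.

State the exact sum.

r(k) = (k + 3)*(k + (k + 1)**2)/(k**2 + k - 1) after simplifying.
Take A(k)=k + 3, B(k)=1, C(k)=k**2 + k - 1.
Key eq: (k + 3)·f(k+1) = (1)·f(k) + (k**2 + k - 1).
deg f ≤ 1 (via 1,0,2).
Coefficient equations give f(k) = k - 2.
So s_k = (B(k−1)f/C)·t_k = ((k - 2)/(k**2 + k - 1))·t_k = -2*(k - 2)*factorial(k + 2).
Check: Δs_k = -2*(k**2 + k - 1)*factorial(k + 2). ✓
Telescoping: Σ = s_(10) − s_(3) = -7664025600 − (-240) = -7664025360.

Σ = -7664025360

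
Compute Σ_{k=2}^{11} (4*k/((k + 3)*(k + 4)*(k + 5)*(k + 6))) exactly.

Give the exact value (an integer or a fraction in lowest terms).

r(k) = (k + 1)*(k + 3)/(k*(k + 7)) after simplifying.
Normal form (A,B,C) = (k + 3, k + 7, k).
Set up (k + 3)·f(k+1) − (k + 6)·f(k) − (k) = 0.
d = 3 from the (1,1,1) case.
Match coefficients ⇒ f(k) = k*(k - 1)*(k + 13)/120.
So s_k = (B(k−1)f/C)·t_k = ((k - 1)*(k + 6)*(k + 13)/120)·t_k = k*(k**2 + 12*k - 13)/(30*(k + 3)*(k + 4)*(k + 5)).
Δs = 4*k/(k**4 + 18*k**3 + 119*k**2 + 342*k + 360), as required.
Sum = s_(12) − s_(2); s_(12) = 11/408, s_(2) = 1/210 ⇒ 317/14280.

Σ = 317/14280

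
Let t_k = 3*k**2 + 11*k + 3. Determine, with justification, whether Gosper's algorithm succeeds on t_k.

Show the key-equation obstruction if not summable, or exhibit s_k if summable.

Yes. s_k = k*(k**2 + 4*k - 2).

t_(k+1)/t_k = (3*k**2 + 17*k + 17)/(3*k**2 + 11*k + 3).
Factor: A=1; B=1; C=k**2 + 11*k/3 + 1.
f must satisfy (1)·f(k+1) − (1)·f(k) = k**2 + 11*k/3 + 1.
Degrees (0,0,2) ⇒ d ≤ 3.
Coefficient equations give f(k) = k*(k**2 + 4*k - 2)/3.
So s_k = (B(k−1)f/C)·t_k = (k*(k**2 + 4*k - 2)/(3*k**2 + 11*k + 3))·t_k = k*(k**2 + 4*k - 2).
s_(k+1) − s_k = 3*k**2 + 11*k + 3 = t_k.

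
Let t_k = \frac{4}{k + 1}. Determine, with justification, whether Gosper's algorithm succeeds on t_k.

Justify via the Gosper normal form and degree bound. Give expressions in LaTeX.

Ratio r(k) = (k + 1)/(k + 2).
A = k + 1, B = k + 2, C = 1.
Need (k + 1)·f(k+1) − (k + 1)·f(k) = 1.
deg f ≤ 0 (via 1,1,0).
f = c0 ⇒ A·f(k+1) − B(k−1)·f(k) − C = -1. The system {-1 = 0} is inconsistent; no antidifference.

No — key equation has no polynomial f.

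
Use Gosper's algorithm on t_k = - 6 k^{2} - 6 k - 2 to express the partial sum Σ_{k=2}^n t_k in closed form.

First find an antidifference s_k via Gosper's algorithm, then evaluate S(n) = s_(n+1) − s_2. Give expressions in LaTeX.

S(n) = - 2 n^{3} - 6 n^{2} - 6 n + 14

r(k) = (3*k**2 + 9*k + 7)/(3*k**2 + 3*k + 1) after simplifying.
A = 1, B = 1, C = k**2 + k + 1/3.
f must satisfy (1)·f(k+1) − (1)·f(k) = k**2 + k + 1/3.
deg f ≤ 3 (via 0,0,2).
Coefficient equations give f(k) = k**3/3.
Get s_k = R·t_k = -2*k**3 with R(k) = B(k−1)f(k)/C(k) = k**3/(3*k**2 + 3*k + 1).
Δs = 2*k**3 - 2*(k + 1)**3, as required.
Σ_(k=2)^n t_k = s_(n+1) − s_(2) = (-2*n**3 - 6*n**2 - 6*n - 2) − (-16), i.e. -2*n**3 - 6*n**2 - 6*n + 14.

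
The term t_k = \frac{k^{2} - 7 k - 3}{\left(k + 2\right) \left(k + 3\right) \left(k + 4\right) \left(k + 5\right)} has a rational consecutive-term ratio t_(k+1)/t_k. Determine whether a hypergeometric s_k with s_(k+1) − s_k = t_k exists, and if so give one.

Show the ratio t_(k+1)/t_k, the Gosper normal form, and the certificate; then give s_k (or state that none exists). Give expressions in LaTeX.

s_k = \frac{k \left(- k^{2} - 33 k - 2\right)}{24 \left(k + 2\right) \left(k + 3\right) \left(k + 4\right)}

Step 1: r(k) = (k + 2)*(7*k - (k + 1)**2 + 10)/((k + 6)*(-k**2 + 7*k + 3)).
So A=k + 2 and B=k + 6, with C=k**2 - 7*k - 3.
Solve (k + 2)·f(k+1) − (k + 5)·f(k) = k**2 - 7*k - 3.
Bound: deg f ≤ 3.
Match coefficients ⇒ f(k) = -k*(k**2 + 33*k + 2)/24.
Get s_k = R·t_k = k*(-k**2 - 33*k - 2)/(24*(k + 2)*(k + 3)*(k + 4)) with R(k) = B(k−1)f(k)/C(k) = -k*(k + 5)*(k**2 + 33*k + 2)/(24*(k**2 - 7*k - 3)).
Verify: (k**2 - 7*k - 3)/(k**4 + 14*k**3 + 71*k**2 + 154*k + 120) matches t_k.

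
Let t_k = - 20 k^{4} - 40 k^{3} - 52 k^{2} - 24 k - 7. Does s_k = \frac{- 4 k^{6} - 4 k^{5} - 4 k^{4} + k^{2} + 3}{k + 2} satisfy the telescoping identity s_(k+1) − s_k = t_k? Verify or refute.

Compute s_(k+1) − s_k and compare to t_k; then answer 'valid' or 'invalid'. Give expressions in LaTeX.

s_(k+1) = (-4*(k + 1)**6 - 4*(k + 1)**5 - 4*(k + 1)**4 + (k + 1)**2 + 3)/(k + 3)
s_(k+1) − s_k = (-20*k**6 - 124*k**5 - 292*k**4 - 396*k**3 - 307*k**2 - 127*k - 25)/(k**2 + 5*k + 6)
(s_(k+1) − s_k) − t_k = (16*k**5 + 80*k**4 + 128*k**3 + 132*k**2 + 52*k + 17)/(k**2 + 5*k + 6)

Invalid: residual \frac{16 k^{5} + 80 k^{4} + 128 k^{3} + 132 k^{2} + 52 k + 17}{k^{2} + 5 k + 6} ≠ 0.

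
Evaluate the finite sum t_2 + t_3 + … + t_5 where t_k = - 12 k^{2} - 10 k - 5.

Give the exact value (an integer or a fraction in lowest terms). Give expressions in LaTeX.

The ratio is (12*k**2 + 34*k + 27)/(12*k**2 + 10*k + 5).
A = 1, B = 1, C = k**2 + 5*k/6 + 5/12.
Set up (1)·f(k+1) − (1)·f(k) − (k**2 + 5*k/6 + 5/12) = 0.
Degrees (0,0,2) ⇒ d ≤ 3.
Match coefficients ⇒ f(k) = k*(4*k**2 - k + 2)/12.
Then R = B(k−1)f/C = k*(4*k**2 - k + 2)/(12*k**2 + 10*k + 5), so s_k = R(k)·t_k = k*(-4*k**2 + k - 2).
Δs = -12*k**2 - 10*k - 5, as required.
Telescoping: Σ = s_(6) − s_(2) = -840 − (-32) = -808.

Σ = -808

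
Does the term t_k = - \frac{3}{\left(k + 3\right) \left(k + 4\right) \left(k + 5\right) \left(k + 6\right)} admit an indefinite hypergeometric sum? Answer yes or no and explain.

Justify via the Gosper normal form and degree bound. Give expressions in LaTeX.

Yes. s_k = \frac{k \left(- k^{2} - 12 k - 47\right)}{60 \left(k + 3\right) \left(k + 4\right) \left(k + 5\right)}.

The ratio is (k + 3)/(k + 7).
Take A(k)=k + 3, B(k)=k + 7, C(k)=1.
Key eq: (k + 3)·f(k+1) = (k + 6)·f(k) + (1).
Degrees (1,1,0) ⇒ d ≤ 3.
A polynomial solution: f(k) = k*(k**2 + 12*k + 47)/180.
Certificate R = B(k−1)f/C = k*(k + 6)*(k**2 + 12*k + 47)/180 gives s_k = k*(-k**2 - 12*k - 47)/(60*(k + 3)*(k + 4)*(k + 5)).
Δs = -3/(k**4 + 18*k**3 + 119*k**2 + 342*k + 360), as required.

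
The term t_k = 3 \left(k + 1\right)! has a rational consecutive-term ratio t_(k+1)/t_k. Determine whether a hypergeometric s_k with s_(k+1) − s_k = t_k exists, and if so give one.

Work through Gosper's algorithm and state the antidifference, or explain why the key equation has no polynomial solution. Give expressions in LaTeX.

t_(k+1)/t_k = k + 2.
Factor: A=k + 2; B=1; C=1.
Key eq: (k + 2)·f(k+1) = (1)·f(k) + (1).
Bound: deg f ≤ -1.
Bound -1 < 0, so the key equation has no polynomial solution.

no hypergeometric antidifference exists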